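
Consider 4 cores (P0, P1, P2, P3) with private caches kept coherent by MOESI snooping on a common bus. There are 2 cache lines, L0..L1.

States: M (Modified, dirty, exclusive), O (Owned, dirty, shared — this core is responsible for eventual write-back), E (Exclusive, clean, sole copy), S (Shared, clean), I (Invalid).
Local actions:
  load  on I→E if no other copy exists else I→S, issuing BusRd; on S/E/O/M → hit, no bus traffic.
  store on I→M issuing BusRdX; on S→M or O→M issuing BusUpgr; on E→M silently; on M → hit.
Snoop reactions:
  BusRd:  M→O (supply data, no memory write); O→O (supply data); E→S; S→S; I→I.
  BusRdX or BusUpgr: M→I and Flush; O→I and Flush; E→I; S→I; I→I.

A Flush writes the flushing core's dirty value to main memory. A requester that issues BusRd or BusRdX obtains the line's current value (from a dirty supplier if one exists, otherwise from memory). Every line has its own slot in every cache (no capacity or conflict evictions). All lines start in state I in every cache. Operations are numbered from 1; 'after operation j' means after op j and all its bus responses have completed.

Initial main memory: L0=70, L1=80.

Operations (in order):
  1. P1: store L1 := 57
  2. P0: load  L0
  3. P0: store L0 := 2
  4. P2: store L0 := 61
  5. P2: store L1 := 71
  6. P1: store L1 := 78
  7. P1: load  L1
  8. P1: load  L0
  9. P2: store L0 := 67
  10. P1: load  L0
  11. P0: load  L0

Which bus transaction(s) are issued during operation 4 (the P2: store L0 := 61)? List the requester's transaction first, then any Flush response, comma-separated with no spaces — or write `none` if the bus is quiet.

1. P1: store L1 := 57  bus=[BusRdX]  L1: P0=I P1=M P2=I P3=I  mem[L1]=80
2. P0: load  L0  bus=[BusRd]  L0: P0=E P1=I P2=I P3=I  mem[L0]=70
3. P0: store L0 := 2  bus=[-]  L0: P0=M P1=I P2=I P3=I  mem[L0]=70
4. P2: store L0 := 61  bus=[BusRdX,Flush]  L0: P0=I P1=I P2=M P3=I  mem[L0]=2
5. P2: store L1 := 71  bus=[BusRdX,Flush]  L1: P0=I P1=I P2=M P3=I  mem[L1]=57
6. P1: store L1 := 78  bus=[BusRdX,Flush]  L1: P0=I P1=M P2=I P3=I  mem[L1]=71
7. P1: load  L1  bus=[-]  L1: P0=I P1=M P2=I P3=I  mem[L1]=71
8. P1: load  L0  bus=[BusRd]  L0: P0=I P1=S P2=O P3=I  mem[L0]=2
9. P2: store L0 := 67  bus=[BusUpgr]  L0: P0=I P1=I P2=M P3=I  mem[L0]=2
10. P1: load  L0  bus=[BusRd]  L0: P0=I P1=S P2=O P3=I  mem[L0]=2
11. P0: load  L0  bus=[BusRd]  L0: P0=S P1=S P2=O P3=I  mem[L0]=2

bus = BusRdX,Flush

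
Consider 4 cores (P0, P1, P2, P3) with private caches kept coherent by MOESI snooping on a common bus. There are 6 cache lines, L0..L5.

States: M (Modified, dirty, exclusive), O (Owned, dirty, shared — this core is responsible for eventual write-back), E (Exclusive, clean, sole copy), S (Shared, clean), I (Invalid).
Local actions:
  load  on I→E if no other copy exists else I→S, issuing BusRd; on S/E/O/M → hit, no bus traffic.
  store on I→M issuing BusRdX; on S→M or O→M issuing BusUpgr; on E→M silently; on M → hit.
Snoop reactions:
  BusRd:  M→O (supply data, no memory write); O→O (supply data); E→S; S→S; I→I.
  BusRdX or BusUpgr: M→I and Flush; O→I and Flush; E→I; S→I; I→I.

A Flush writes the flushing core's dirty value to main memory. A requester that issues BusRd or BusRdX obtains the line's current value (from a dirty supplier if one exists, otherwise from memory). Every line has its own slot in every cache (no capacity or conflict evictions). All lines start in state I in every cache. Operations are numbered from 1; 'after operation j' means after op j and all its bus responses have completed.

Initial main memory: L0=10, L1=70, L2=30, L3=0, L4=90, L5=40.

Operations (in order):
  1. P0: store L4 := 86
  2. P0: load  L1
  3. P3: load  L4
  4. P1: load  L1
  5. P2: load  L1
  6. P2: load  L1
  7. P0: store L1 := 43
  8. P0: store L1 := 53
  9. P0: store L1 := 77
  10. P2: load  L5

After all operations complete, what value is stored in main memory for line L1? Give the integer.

memory[L1] = 70

step 1: P0: store L4 := 86  ⟶  MIII  (L4)  txn=BusRdX  M[L4]=90
step 2: P0: load  L1  ⟶  EIII  (L1)  txn=BusRd  M[L1]=70
step 3: P3: load  L4  ⟶  OIIS  (L4)  txn=BusRd  M[L4]=90
step 4: P1: load  L1  ⟶  SSII  (L1)  txn=BusRd  M[L1]=70
step 5: P2: load  L1  ⟶  SSSI  (L1)  txn=BusRd  M[L1]=70
step 6: P2: load  L1  ⟶  SSSI  (L1)  txn=∅  M[L1]=70
step 7: P0: store L1 := 43  ⟶  MIII  (L1)  txn=BusUpgr  M[L1]=70
step 8: P0: store L1 := 53  ⟶  MIII  (L1)  txn=∅  M[L1]=70
step 9: P0: store L1 := 77  ⟶  MIII  (L1)  txn=∅  M[L1]=70
step 10: P2: load  L5  ⟶  IIEI  (L5)  txn=BusRd  M[L5]=40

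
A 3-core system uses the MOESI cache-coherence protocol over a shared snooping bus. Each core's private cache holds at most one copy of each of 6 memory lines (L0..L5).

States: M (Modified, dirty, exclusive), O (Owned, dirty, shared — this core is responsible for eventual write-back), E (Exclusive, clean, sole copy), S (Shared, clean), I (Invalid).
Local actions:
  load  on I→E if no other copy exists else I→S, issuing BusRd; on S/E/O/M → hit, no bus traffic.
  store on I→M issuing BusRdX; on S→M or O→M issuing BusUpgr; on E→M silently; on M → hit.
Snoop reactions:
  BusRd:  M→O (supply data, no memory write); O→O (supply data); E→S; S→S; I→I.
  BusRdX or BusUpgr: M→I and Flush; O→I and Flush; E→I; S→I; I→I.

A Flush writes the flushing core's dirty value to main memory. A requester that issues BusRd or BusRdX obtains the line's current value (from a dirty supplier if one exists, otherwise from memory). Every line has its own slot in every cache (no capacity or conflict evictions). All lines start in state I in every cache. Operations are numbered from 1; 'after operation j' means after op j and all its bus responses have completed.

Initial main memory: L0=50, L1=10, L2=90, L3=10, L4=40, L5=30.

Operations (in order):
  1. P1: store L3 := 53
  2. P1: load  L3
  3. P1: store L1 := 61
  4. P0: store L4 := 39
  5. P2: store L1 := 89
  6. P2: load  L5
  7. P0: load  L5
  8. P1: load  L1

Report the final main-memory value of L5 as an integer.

memory[L5] = 30

step 1: P1: store L3 := 53  ⟶  IMI  (L3)  txn=BusRdX  M[L3]=10
step 2: P1: load  L3  ⟶  IMI  (L3)  txn=∅  M[L3]=10
step 3: P1: store L1 := 61  ⟶  IMI  (L1)  txn=BusRdX  M[L1]=10
step 4: P0: store L4 := 39  ⟶  MII  (L4)  txn=BusRdX  M[L4]=40
step 5: P2: store L1 := 89  ⟶  IIM  (L1)  txn=BusRdX+Flush  M[L1]=61
step 6: P2: load  L5  ⟶  IIE  (L5)  txn=BusRd  M[L5]=30
step 7: P0: load  L5  ⟶  SIS  (L5)  txn=BusRd  M[L5]=30
step 8: P1: load  L1  ⟶  ISO  (L1)  txn=BusRd  M[L1]=61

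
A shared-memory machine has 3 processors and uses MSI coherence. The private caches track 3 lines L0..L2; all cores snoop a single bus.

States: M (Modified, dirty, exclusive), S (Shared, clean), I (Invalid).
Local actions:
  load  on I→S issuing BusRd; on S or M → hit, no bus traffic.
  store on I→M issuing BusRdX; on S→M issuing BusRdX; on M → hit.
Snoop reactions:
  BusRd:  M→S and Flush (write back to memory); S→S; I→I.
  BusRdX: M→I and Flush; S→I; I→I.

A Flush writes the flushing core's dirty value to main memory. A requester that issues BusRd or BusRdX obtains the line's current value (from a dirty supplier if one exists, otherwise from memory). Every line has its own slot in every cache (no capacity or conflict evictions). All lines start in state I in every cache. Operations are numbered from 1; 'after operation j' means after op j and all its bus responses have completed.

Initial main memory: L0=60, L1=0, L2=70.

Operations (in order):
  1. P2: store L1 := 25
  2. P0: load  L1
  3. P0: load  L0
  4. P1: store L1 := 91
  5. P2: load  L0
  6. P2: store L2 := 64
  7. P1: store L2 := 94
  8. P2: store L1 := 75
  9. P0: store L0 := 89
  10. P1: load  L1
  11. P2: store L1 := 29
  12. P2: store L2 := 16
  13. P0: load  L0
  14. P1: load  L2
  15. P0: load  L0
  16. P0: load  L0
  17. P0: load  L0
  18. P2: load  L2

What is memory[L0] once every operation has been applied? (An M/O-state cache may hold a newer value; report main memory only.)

memory[L0] = 60

  op1 P2: store L1 := 25 → I/I/M on L1; bus BusRdX; mem=0
  op2 P0: load  L1 → S/I/S on L1; bus BusRd Flush; mem=25
  op3 P0: load  L0 → S/I/I on L0; bus BusRd; mem=60
  op4 P1: store L1 := 91 → I/M/I on L1; bus BusRdX; mem=25
  op5 P2: load  L0 → S/I/S on L0; bus BusRd; mem=60
  op6 P2: store L2 := 64 → I/I/M on L2; bus BusRdX; mem=70
  op7 P1: store L2 := 94 → I/M/I on L2; bus BusRdX Flush; mem=64
  op8 P2: store L1 := 75 → I/I/M on L1; bus BusRdX Flush; mem=91
  op9 P0: store L0 := 89 → M/I/I on L0; bus BusRdX; mem=60
  op10 P1: load  L1 → I/S/S on L1; bus BusRd Flush; mem=75
  op11 P2: store L1 := 29 → I/I/M on L1; bus BusRdX; mem=75
  op12 P2: store L2 := 16 → I/I/M on L2; bus BusRdX Flush; mem=94
  op13 P0: load  L0 → M/I/I on L0; bus (none); mem=60
  op14 P1: load  L2 → I/S/S on L2; bus BusRd Flush; mem=16
  op15 P0: load  L0 → M/I/I on L0; bus (none); mem=60
  op16 P0: load  L0 → M/I/I on L0; bus (none); mem=60
  op17 P0: load  L0 → M/I/I on L0; bus (none); mem=60
  op18 P2: load  L2 → I/S/S on L2; bus (none); mem=16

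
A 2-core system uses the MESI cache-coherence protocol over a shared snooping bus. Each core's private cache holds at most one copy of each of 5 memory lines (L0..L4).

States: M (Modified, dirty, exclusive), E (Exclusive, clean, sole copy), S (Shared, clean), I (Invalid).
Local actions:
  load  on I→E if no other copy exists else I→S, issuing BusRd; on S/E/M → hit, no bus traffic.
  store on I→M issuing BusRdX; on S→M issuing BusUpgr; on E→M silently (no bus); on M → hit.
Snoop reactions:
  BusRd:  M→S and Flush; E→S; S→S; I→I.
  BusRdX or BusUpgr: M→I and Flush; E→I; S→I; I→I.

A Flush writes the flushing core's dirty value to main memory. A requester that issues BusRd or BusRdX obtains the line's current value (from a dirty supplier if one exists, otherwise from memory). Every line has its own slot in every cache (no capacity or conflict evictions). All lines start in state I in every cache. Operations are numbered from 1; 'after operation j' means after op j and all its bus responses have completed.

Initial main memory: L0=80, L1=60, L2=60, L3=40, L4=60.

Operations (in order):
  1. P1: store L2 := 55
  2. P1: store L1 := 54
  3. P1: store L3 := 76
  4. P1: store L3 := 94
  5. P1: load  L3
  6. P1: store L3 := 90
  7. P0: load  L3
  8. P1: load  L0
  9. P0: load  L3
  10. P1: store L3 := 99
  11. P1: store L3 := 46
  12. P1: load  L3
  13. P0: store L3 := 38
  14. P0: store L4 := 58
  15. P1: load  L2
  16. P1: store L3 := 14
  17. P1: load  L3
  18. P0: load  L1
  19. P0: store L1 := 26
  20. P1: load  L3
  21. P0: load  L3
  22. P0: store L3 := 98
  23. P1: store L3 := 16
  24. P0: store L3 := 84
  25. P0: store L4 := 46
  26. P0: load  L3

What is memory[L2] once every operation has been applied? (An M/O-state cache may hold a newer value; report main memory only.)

memory[L2] = 60

1. P1: store L2 := 55  bus=[BusRdX]  L2: P0=I P1=M  mem[L2]=60
2. P1: store L1 := 54  bus=[BusRdX]  L1: P0=I P1=M  mem[L1]=60
3. P1: store L3 := 76  bus=[BusRdX]  L3: P0=I P1=M  mem[L3]=40
4. P1: store L3 := 94  bus=[-]  L3: P0=I P1=M  mem[L3]=40
5. P1: load  L3  bus=[-]  L3: P0=I P1=M  mem[L3]=40
6. P1: store L3 := 90  bus=[-]  L3: P0=I P1=M  mem[L3]=40
7. P0: load  L3  bus=[BusRd,Flush]  L3: P0=S P1=S  mem[L3]=90
8. P1: load  L0  bus=[BusRd]  L0: P0=I P1=E  mem[L0]=80
9. P0: load  L3  bus=[-]  L3: P0=S P1=S  mem[L3]=90
10. P1: store L3 := 99  bus=[BusUpgr]  L3: P0=I P1=M  mem[L3]=90
11. P1: store L3 := 46  bus=[-]  L3: P0=I P1=M  mem[L3]=90
12. P1: load  L3  bus=[-]  L3: P0=I P1=M  mem[L3]=90
13. P0: store L3 := 38  bus=[BusRdX,Flush]  L3: P0=M P1=I  mem[L3]=46
14. P0: store L4 := 58  bus=[BusRdX]  L4: P0=M P1=I  mem[L4]=60
15. P1: load  L2  bus=[-]  L2: P0=I P1=M  mem[L2]=60
16. P1: store L3 := 14  bus=[BusRdX,Flush]  L3: P0=I P1=M  mem[L3]=38
17. P1: load  L3  bus=[-]  L3: P0=I P1=M  mem[L3]=38
18. P0: load  L1  bus=[BusRd,Flush]  L1: P0=S P1=S  mem[L1]=54
19. P0: store L1 := 26  bus=[BusUpgr]  L1: P0=M P1=I  mem[L1]=54
20. P1: load  L3  bus=[-]  L3: P0=I P1=M  mem[L3]=38
21. P0: load  L3  bus=[BusRd,Flush]  L3: P0=S P1=S  mem[L3]=14
22. P0: store L3 := 98  bus=[BusUpgr]  L3: P0=M P1=I  mem[L3]=14
23. P1: store L3 := 16  bus=[BusRdX,Flush]  L3: P0=I P1=M  mem[L3]=98
24. P0: store L3 := 84  bus=[BusRdX,Flush]  L3: P0=M P1=I  mem[L3]=16
25. P0: store L4 := 46  bus=[-]  L4: P0=M P1=I  mem[L4]=60
26. P0: load  L3  bus=[-]  L3: P0=M P1=I  mem[L3]=16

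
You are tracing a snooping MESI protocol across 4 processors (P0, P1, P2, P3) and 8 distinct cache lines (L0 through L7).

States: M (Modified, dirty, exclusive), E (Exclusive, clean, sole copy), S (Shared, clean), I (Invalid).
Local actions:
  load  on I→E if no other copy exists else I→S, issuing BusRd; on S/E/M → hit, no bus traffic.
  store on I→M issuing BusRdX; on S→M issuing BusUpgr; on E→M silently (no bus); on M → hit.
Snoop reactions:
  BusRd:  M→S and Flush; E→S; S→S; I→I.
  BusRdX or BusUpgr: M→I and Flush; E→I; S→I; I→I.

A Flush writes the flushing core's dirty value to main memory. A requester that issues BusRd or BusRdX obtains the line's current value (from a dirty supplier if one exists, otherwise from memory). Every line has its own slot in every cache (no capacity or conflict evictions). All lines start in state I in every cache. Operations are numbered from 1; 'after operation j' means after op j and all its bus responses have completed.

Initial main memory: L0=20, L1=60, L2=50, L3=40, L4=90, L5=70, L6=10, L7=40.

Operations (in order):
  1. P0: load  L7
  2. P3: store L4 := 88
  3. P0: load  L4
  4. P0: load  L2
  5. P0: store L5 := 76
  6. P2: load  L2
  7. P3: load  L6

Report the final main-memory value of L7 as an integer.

[1] P0: load  L7 | P0:E(40), P1:I, P2:I, P3:I | bus: BusRd
[2] P3: store L4 := 88 | P0:I, P1:I, P2:I, P3:M(88) | bus: BusRdX
[3] P0: load  L4 | P0:S(88), P1:I, P2:I, P3:S(88) | bus: BusRd,Flush
[4] P0: load  L2 | P0:E(50), P1:I, P2:I, P3:I | bus: BusRd
[5] P0: store L5 := 76 | P0:M(76), P1:I, P2:I, P3:I | bus: BusRdX
[6] P2: load  L2 | P0:S(50), P1:I, P2:S(50), P3:I | bus: BusRd
[7] P3: load  L6 | P0:I, P1:I, P2:I, P3:E(10) | bus: BusRd

memory[L7] = 40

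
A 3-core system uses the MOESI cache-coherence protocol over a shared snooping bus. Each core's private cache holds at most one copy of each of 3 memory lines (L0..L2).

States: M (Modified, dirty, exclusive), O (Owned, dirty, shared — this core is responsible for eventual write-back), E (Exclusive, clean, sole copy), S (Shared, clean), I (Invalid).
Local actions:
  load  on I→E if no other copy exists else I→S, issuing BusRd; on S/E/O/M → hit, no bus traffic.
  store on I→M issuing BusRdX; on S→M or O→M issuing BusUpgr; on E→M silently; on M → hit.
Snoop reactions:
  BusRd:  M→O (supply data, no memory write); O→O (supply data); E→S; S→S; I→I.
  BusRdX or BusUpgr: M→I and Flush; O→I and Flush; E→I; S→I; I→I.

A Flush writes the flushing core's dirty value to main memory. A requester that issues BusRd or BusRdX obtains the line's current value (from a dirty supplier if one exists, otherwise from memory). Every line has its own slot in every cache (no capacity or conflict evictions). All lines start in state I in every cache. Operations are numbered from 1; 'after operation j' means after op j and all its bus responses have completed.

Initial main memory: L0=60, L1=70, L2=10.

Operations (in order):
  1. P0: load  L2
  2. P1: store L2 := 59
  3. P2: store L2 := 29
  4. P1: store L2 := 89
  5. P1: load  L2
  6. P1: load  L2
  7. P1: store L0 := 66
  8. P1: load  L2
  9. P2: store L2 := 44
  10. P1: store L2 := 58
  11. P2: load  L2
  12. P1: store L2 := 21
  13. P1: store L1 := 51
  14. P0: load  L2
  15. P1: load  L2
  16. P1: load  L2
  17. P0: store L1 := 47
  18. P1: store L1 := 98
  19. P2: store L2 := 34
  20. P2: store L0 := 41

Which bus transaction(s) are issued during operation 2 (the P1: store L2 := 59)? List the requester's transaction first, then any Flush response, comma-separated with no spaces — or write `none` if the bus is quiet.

step 1: P0: load  L2  ⟶  EII  (L2)  txn=BusRd  M[L2]=10
step 2: P1: store L2 := 59  ⟶  IMI  (L2)  txn=BusRdX  M[L2]=10
step 3: P2: store L2 := 29  ⟶  IIM  (L2)  txn=BusRdX+Flush  M[L2]=59
step 4: P1: store L2 := 89  ⟶  IMI  (L2)  txn=BusRdX+Flush  M[L2]=29
step 5: P1: load  L2  ⟶  IMI  (L2)  txn=∅  M[L2]=29
step 6: P1: load  L2  ⟶  IMI  (L2)  txn=∅  M[L2]=29
step 7: P1: store L0 := 66  ⟶  IMI  (L0)  txn=BusRdX  M[L0]=60
step 8: P1: load  L2  ⟶  IMI  (L2)  txn=∅  M[L2]=29
step 9: P2: store L2 := 44  ⟶  IIM  (L2)  txn=BusRdX+Flush  M[L2]=89
step 10: P1: store L2 := 58  ⟶  IMI  (L2)  txn=BusRdX+Flush  M[L2]=44
step 11: P2: load  L2  ⟶  IOS  (L2)  txn=BusRd  M[L2]=44
step 12: P1: store L2 := 21  ⟶  IMI  (L2)  txn=BusUpgr  M[L2]=44
step 13: P1: store L1 := 51  ⟶  IMI  (L1)  txn=BusRdX  M[L1]=70
step 14: P0: load  L2  ⟶  SOI  (L2)  txn=BusRd  M[L2]=44
step 15: P1: load  L2  ⟶  SOI  (L2)  txn=∅  M[L2]=44
step 16: P1: load  L2  ⟶  SOI  (L2)  txn=∅  M[L2]=44
step 17: P0: store L1 := 47  ⟶  MII  (L1)  txn=BusRdX+Flush  M[L1]=51
step 18: P1: store L1 := 98  ⟶  IMI  (L1)  txn=BusRdX+Flush  M[L1]=47
step 19: P2: store L2 := 34  ⟶  IIM  (L2)  txn=BusRdX+Flush  M[L2]=21
step 20: P2: store L0 := 41  ⟶  IIM  (L0)  txn=BusRdX+Flush  M[L0]=66

bus = BusRdX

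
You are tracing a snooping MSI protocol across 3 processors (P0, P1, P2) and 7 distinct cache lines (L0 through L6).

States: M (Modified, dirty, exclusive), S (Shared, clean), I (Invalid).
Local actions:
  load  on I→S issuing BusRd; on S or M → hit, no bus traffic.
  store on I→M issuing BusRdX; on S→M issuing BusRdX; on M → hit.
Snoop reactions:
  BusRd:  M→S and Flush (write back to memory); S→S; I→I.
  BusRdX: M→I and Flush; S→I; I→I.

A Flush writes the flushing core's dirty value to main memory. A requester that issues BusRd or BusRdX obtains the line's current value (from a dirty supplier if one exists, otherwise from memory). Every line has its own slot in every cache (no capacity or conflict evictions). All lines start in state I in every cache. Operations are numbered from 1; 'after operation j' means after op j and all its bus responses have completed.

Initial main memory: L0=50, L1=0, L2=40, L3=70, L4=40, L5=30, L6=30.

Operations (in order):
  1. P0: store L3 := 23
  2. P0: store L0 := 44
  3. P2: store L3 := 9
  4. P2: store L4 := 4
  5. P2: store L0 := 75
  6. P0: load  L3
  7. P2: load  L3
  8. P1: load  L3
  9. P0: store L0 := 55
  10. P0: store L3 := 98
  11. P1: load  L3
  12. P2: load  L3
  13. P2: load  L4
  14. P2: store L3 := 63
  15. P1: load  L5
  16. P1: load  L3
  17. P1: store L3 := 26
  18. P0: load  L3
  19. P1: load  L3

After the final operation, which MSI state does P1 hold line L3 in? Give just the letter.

state = S

[1] P0: store L3 := 23 | P0:M(23), P1:I, P2:I | bus: BusRdX
[2] P0: store L0 := 44 | P0:M(44), P1:I, P2:I | bus: BusRdX
[3] P2: store L3 := 9 | P0:I, P1:I, P2:M(9) | bus: BusRdX,Flush
[4] P2: store L4 := 4 | P0:I, P1:I, P2:M(4) | bus: BusRdX
[5] P2: store L0 := 75 | P0:I, P1:I, P2:M(75) | bus: BusRdX,Flush
[6] P0: load  L3 | P0:S(9), P1:I, P2:S(9) | bus: BusRd,Flush
[7] P2: load  L3 | P0:S(9), P1:I, P2:S(9) | bus: none
[8] P1: load  L3 | P0:S(9), P1:S(9), P2:S(9) | bus: BusRd
[9] P0: store L0 := 55 | P0:M(55), P1:I, P2:I | bus: BusRdX,Flush
[10] P0: store L3 := 98 | P0:M(98), P1:I, P2:I | bus: BusRdX
[11] P1: load  L3 | P0:S(98), P1:S(98), P2:I | bus: BusRd,Flush
[12] P2: load  L3 | P0:S(98), P1:S(98), P2:S(98) | bus: BusRd
[13] P2: load  L4 | P0:I, P1:I, P2:M(4) | bus: none
[14] P2: store L3 := 63 | P0:I, P1:I, P2:M(63) | bus: BusRdX
[15] P1: load  L5 | P0:I, P1:S(30), P2:I | bus: BusRd
[16] P1: load  L3 | P0:I, P1:S(63), P2:S(63) | bus: BusRd,Flush
[17] P1: store L3 := 26 | P0:I, P1:M(26), P2:I | bus: BusRdX
[18] P0: load  L3 | P0:S(26), P1:S(26), P2:I | bus: BusRd,Flush
[19] P1: load  L3 | P0:S(26), P1:S(26), P2:I | bus: none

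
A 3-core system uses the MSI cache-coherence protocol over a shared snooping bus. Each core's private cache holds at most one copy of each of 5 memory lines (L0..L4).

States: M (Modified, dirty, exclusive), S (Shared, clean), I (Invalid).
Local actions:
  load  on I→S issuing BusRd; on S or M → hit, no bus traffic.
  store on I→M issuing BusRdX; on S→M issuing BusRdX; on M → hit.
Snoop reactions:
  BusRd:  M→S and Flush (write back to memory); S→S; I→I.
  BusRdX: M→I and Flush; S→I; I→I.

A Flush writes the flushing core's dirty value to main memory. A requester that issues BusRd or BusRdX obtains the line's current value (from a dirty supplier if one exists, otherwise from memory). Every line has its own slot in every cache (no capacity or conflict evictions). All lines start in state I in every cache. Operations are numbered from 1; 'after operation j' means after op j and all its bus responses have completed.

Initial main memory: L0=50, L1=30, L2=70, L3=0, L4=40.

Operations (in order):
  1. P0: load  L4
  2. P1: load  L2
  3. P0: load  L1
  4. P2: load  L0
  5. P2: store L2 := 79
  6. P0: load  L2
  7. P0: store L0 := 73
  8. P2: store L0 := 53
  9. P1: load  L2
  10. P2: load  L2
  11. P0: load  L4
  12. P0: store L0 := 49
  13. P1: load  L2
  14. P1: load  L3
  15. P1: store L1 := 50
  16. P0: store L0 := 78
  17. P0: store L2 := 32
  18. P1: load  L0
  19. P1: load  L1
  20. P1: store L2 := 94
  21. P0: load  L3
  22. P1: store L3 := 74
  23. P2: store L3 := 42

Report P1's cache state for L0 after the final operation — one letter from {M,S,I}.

state = S

step 1: P0: load  L4  ⟶  SII  (L4)  txn=BusRd  M[L4]=40
step 2: P1: load  L2  ⟶  ISI  (L2)  txn=BusRd  M[L2]=70
step 3: P0: load  L1  ⟶  SII  (L1)  txn=BusRd  M[L1]=30
step 4: P2: load  L0  ⟶  IIS  (L0)  txn=BusRd  M[L0]=50
step 5: P2: store L2 := 79  ⟶  IIM  (L2)  txn=BusRdX  M[L2]=70
step 6: P0: load  L2  ⟶  SIS  (L2)  txn=BusRd+Flush  M[L2]=79
step 7: P0: store L0 := 73  ⟶  MII  (L0)  txn=BusRdX  M[L0]=50
step 8: P2: store L0 := 53  ⟶  IIM  (L0)  txn=BusRdX+Flush  M[L0]=73
step 9: P1: load  L2  ⟶  SSS  (L2)  txn=BusRd  M[L2]=79
step 10: P2: load  L2  ⟶  SSS  (L2)  txn=∅  M[L2]=79
step 11: P0: load  L4  ⟶  SII  (L4)  txn=∅  M[L4]=40
step 12: P0: store L0 := 49  ⟶  MII  (L0)  txn=BusRdX+Flush  M[L0]=53
step 13: P1: load  L2  ⟶  SSS  (L2)  txn=∅  M[L2]=79
step 14: P1: load  L3  ⟶  ISI  (L3)  txn=BusRd  M[L3]=0
step 15: P1: store L1 := 50  ⟶  IMI  (L1)  txn=BusRdX  M[L1]=30
step 16: P0: store L0 := 78  ⟶  MII  (L0)  txn=∅  M[L0]=53
step 17: P0: store L2 := 32  ⟶  MII  (L2)  txn=BusRdX  M[L2]=79
step 18: P1: load  L0  ⟶  SSI  (L0)  txn=BusRd+Flush  M[L0]=78
step 19: P1: load  L1  ⟶  IMI  (L1)  txn=∅  M[L1]=30
step 20: P1: store L2 := 94  ⟶  IMI  (L2)  txn=BusRdX+Flush  M[L2]=32
step 21: P0: load  L3  ⟶  SSI  (L3)  txn=BusRd  M[L3]=0
step 22: P1: store L3 := 74  ⟶  IMI  (L3)  txn=BusRdX  M[L3]=0
step 23: P2: store L3 := 42  ⟶  IIM  (L3)  txn=BusRdX+Flush  M[L3]=74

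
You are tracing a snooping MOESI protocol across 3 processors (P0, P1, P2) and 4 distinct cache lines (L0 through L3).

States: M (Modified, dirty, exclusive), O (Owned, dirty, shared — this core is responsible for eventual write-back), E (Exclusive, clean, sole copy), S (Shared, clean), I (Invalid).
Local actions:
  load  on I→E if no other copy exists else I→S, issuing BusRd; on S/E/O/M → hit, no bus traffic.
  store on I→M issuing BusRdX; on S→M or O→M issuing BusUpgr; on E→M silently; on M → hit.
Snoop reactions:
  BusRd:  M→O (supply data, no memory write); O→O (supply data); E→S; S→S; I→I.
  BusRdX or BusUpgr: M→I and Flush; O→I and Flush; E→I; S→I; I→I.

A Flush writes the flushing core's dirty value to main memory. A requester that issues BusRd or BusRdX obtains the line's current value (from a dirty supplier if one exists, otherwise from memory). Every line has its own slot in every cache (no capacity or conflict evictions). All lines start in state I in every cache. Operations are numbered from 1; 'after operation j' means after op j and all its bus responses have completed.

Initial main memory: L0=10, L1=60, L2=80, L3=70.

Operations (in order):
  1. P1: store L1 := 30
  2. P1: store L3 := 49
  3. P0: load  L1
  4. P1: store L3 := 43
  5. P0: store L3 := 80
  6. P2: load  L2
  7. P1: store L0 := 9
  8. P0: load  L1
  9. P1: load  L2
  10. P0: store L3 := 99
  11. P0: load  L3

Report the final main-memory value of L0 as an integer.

1. P1: store L1 := 30  bus=[BusRdX]  L1: P0=I P1=M P2=I  mem[L1]=60
2. P1: store L3 := 49  bus=[BusRdX]  L3: P0=I P1=M P2=I  mem[L3]=70
3. P0: load  L1  bus=[BusRd]  L1: P0=S P1=O P2=I  mem[L1]=60
4. P1: store L3 := 43  bus=[-]  L3: P0=I P1=M P2=I  mem[L3]=70
5. P0: store L3 := 80  bus=[BusRdX,Flush]  L3: P0=M P1=I P2=I  mem[L3]=43
6. P2: load  L2  bus=[BusRd]  L2: P0=I P1=I P2=E  mem[L2]=80
7. P1: store L0 := 9  bus=[BusRdX]  L0: P0=I P1=M P2=I  mem[L0]=10
8. P0: load  L1  bus=[-]  L1: P0=S P1=O P2=I  mem[L1]=60
9. P1: load  L2  bus=[BusRd]  L2: P0=I P1=S P2=S  mem[L2]=80
10. P0: store L3 := 99  bus=[-]  L3: P0=M P1=I P2=I  mem[L3]=43
11. P0: load  L3  bus=[-]  L3: P0=M P1=I P2=I  mem[L3]=43

memory[L0] = 10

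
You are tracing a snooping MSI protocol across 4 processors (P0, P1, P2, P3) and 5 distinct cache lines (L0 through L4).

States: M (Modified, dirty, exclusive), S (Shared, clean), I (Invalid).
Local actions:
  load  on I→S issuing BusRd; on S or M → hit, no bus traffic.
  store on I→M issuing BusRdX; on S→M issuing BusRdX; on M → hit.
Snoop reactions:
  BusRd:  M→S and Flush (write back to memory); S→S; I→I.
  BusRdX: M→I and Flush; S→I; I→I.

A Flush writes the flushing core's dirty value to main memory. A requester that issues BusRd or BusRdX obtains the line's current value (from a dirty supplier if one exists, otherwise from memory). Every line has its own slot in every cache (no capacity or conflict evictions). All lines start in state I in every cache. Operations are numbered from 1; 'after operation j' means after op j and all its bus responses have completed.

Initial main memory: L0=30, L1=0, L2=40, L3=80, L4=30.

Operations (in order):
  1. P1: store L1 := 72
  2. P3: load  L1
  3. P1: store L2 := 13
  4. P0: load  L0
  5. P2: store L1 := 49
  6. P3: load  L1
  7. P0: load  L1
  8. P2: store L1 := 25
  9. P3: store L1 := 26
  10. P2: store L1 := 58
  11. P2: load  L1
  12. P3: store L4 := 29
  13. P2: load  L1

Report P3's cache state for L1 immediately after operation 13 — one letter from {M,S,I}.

state = I

  op1 P1: store L1 := 72 → I/M/I/I on L1; bus BusRdX; mem=0
  op2 P3: load  L1 → I/S/I/S on L1; bus BusRd Flush; mem=72
  op3 P1: store L2 := 13 → I/M/I/I on L2; bus BusRdX; mem=40
  op4 P0: load  L0 → S/I/I/I on L0; bus BusRd; mem=30
  op5 P2: store L1 := 49 → I/I/M/I on L1; bus BusRdX; mem=72
  op6 P3: load  L1 → I/I/S/S on L1; bus BusRd Flush; mem=49
  op7 P0: load  L1 → S/I/S/S on L1; bus BusRd; mem=49
  op8 P2: store L1 := 25 → I/I/M/I on L1; bus BusRdX; mem=49
  op9 P3: store L1 := 26 → I/I/I/M on L1; bus BusRdX Flush; mem=25
  op10 P2: store L1 := 58 → I/I/M/I on L1; bus BusRdX Flush; mem=26
  op11 P2: load  L1 → I/I/M/I on L1; bus (none); mem=26
  op12 P3: store L4 := 29 → I/I/I/M on L4; bus BusRdX; mem=30
  op13 P2: load  L1 → I/I/M/I on L1; bus (none); mem=26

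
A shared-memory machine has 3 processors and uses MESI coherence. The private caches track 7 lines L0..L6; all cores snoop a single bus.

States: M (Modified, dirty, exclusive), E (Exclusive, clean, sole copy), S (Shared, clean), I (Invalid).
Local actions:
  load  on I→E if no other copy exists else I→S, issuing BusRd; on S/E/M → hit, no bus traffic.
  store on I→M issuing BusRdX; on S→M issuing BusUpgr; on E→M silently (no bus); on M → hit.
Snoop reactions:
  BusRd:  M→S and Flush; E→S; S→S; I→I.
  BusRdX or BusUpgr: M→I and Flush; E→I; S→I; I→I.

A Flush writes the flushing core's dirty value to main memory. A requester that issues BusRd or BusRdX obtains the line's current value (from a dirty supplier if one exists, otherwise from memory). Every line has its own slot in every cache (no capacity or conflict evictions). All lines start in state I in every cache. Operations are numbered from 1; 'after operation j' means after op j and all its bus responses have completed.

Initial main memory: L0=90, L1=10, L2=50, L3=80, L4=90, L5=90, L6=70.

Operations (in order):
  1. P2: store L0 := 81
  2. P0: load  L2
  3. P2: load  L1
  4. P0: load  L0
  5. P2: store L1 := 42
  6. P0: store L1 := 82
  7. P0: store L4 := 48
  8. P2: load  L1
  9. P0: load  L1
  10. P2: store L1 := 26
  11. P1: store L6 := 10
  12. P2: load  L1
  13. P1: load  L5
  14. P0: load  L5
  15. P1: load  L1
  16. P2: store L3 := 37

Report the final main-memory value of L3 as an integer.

[1] P2: store L0 := 81 | P0:I, P1:I, P2:M(81) | bus: BusRdX
[2] P0: load  L2 | P0:E(50), P1:I, P2:I | bus: BusRd
[3] P2: load  L1 | P0:I, P1:I, P2:E(10) | bus: BusRd
[4] P0: load  L0 | P0:S(81), P1:I, P2:S(81) | bus: BusRd,Flush
[5] P2: store L1 := 42 | P0:I, P1:I, P2:M(42) | bus: none
[6] P0: store L1 := 82 | P0:M(82), P1:I, P2:I | bus: BusRdX,Flush
[7] P0: store L4 := 48 | P0:M(48), P1:I, P2:I | bus: BusRdX
[8] P2: load  L1 | P0:S(82), P1:I, P2:S(82) | bus: BusRd,Flush
[9] P0: load  L1 | P0:S(82), P1:I, P2:S(82) | bus: none
[10] P2: store L1 := 26 | P0:I, P1:I, P2:M(26) | bus: BusUpgr
[11] P1: store L6 := 10 | P0:I, P1:M(10), P2:I | bus: BusRdX
[12] P2: load  L1 | P0:I, P1:I, P2:M(26) | bus: none
[13] P1: load  L5 | P0:I, P1:E(90), P2:I | bus: BusRd
[14] P0: load  L5 | P0:S(90), P1:S(90), P2:I | bus: BusRd
[15] P1: load  L1 | P0:I, P1:S(26), P2:S(26) | bus: BusRd,Flush
[16] P2: store L3 := 37 | P0:I, P1:I, P2:M(37) | bus: BusRdX

memory[L3] = 80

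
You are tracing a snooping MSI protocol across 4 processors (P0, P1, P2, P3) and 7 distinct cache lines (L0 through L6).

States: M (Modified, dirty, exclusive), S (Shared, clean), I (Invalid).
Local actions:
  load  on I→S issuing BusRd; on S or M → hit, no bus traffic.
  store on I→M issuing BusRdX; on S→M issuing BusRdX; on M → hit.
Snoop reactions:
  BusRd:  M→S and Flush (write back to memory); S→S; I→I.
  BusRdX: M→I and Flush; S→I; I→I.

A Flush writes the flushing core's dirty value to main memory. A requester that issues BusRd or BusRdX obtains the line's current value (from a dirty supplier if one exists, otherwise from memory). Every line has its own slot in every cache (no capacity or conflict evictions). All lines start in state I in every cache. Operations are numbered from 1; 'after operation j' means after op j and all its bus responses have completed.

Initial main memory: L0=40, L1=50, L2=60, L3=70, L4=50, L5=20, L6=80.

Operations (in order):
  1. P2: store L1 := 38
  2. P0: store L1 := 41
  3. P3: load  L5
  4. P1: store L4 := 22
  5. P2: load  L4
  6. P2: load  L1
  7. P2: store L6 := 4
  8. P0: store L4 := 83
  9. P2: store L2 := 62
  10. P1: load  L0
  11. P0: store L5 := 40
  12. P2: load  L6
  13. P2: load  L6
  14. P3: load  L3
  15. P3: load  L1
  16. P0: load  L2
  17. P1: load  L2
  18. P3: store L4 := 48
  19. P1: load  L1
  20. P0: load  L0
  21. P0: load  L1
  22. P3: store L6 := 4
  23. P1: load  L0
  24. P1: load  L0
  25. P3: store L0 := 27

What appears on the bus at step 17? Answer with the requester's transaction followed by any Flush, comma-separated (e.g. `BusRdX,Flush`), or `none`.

1. P2: store L1 := 38  bus=[BusRdX]  L1: P0=I P1=I P2=M P3=I  mem[L1]=50
2. P0: store L1 := 41  bus=[BusRdX,Flush]  L1: P0=M P1=I P2=I P3=I  mem[L1]=38
3. P3: load  L5  bus=[BusRd]  L5: P0=I P1=I P2=I P3=S  mem[L5]=20
4. P1: store L4 := 22  bus=[BusRdX]  L4: P0=I P1=M P2=I P3=I  mem[L4]=50
5. P2: load  L4  bus=[BusRd,Flush]  L4: P0=I P1=S P2=S P3=I  mem[L4]=22
6. P2: load  L1  bus=[BusRd,Flush]  L1: P0=S P1=I P2=S P3=I  mem[L1]=41
7. P2: store L6 := 4  bus=[BusRdX]  L6: P0=I P1=I P2=M P3=I  mem[L6]=80
8. P0: store L4 := 83  bus=[BusRdX]  L4: P0=M P1=I P2=I P3=I  mem[L4]=22
9. P2: store L2 := 62  bus=[BusRdX]  L2: P0=I P1=I P2=M P3=I  mem[L2]=60
10. P1: load  L0  bus=[BusRd]  L0: P0=I P1=S P2=I P3=I  mem[L0]=40
11. P0: store L5 := 40  bus=[BusRdX]  L5: P0=M P1=I P2=I P3=I  mem[L5]=20
12. P2: load  L6  bus=[-]  L6: P0=I P1=I P2=M P3=I  mem[L6]=80
13. P2: load  L6  bus=[-]  L6: P0=I P1=I P2=M P3=I  mem[L6]=80
14. P3: load  L3  bus=[BusRd]  L3: P0=I P1=I P2=I P3=S  mem[L3]=70
15. P3: load  L1  bus=[BusRd]  L1: P0=S P1=I P2=S P3=S  mem[L1]=41
16. P0: load  L2  bus=[BusRd,Flush]  L2: P0=S P1=I P2=S P3=I  mem[L2]=62
17. P1: load  L2  bus=[BusRd]  L2: P0=S P1=S P2=S P3=I  mem[L2]=62
18. P3: store L4 := 48  bus=[BusRdX,Flush]  L4: P0=I P1=I P2=I P3=M  mem[L4]=83
19. P1: load  L1  bus=[BusRd]  L1: P0=S P1=S P2=S P3=S  mem[L1]=41
20. P0: load  L0  bus=[BusRd]  L0: P0=S P1=S P2=I P3=I  mem[L0]=40
21. P0: load  L1  bus=[-]  L1: P0=S P1=S P2=S P3=S  mem[L1]=41
22. P3: store L6 := 4  bus=[BusRdX,Flush]  L6: P0=I P1=I P2=I P3=M  mem[L6]=4
23. P1: load  L0  bus=[-]  L0: P0=S P1=S P2=I P3=I  mem[L0]=40
24. P1: load  L0  bus=[-]  L0: P0=S P1=S P2=I P3=I  mem[L0]=40
25. P3: store L0 := 27  bus=[BusRdX]  L0: P0=I P1=I P2=I P3=M  mem[L0]=40

bus = BusRd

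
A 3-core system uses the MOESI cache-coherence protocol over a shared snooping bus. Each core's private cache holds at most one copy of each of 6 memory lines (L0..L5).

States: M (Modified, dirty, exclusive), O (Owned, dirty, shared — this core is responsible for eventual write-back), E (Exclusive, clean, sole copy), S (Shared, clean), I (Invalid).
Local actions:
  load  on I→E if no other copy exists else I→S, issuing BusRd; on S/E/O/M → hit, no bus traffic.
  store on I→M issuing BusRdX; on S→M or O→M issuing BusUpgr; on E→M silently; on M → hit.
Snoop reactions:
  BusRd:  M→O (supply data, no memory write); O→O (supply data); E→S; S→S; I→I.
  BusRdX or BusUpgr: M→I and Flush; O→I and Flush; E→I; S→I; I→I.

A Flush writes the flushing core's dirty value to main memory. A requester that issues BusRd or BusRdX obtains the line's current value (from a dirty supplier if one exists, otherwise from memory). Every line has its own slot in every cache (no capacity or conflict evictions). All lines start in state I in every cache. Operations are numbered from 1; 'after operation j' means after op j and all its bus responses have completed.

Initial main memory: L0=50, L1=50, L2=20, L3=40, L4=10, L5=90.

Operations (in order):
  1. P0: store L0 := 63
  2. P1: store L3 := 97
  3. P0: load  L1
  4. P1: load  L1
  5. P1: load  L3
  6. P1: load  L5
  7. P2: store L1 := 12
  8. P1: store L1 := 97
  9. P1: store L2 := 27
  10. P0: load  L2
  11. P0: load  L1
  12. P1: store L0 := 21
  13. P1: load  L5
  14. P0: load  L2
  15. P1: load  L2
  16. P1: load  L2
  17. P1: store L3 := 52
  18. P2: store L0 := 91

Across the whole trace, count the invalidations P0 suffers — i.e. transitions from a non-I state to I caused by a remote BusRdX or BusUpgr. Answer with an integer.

[1] P0: store L0 := 63 | P0:M(63), P1:I, P2:I | bus: BusRdX
[2] P1: store L3 := 97 | P0:I, P1:M(97), P2:I | bus: BusRdX
[3] P0: load  L1 | P0:E(50), P1:I, P2:I | bus: BusRd
[4] P1: load  L1 | P0:S(50), P1:S(50), P2:I | bus: BusRd
[5] P1: load  L3 | P0:I, P1:M(97), P2:I | bus: none
[6] P1: load  L5 | P0:I, P1:E(90), P2:I | bus: BusRd
[7] P2: store L1 := 12 | P0:I, P1:I, P2:M(12) | bus: BusRdX
[8] P1: store L1 := 97 | P0:I, P1:M(97), P2:I | bus: BusRdX,Flush
[9] P1: store L2 := 27 | P0:I, P1:M(27), P2:I | bus: BusRdX
[10] P0: load  L2 | P0:S(27), P1:O(27), P2:I | bus: BusRd
[11] P0: load  L1 | P0:S(97), P1:O(97), P2:I | bus: BusRd
[12] P1: store L0 := 21 | P0:I, P1:M(21), P2:I | bus: BusRdX,Flush
[13] P1: load  L5 | P0:I, P1:E(90), P2:I | bus: none
[14] P0: load  L2 | P0:S(27), P1:O(27), P2:I | bus: none
[15] P1: load  L2 | P0:S(27), P1:O(27), P2:I | bus: none
[16] P1: load  L2 | P0:S(27), P1:O(27), P2:I | bus: none
[17] P1: store L3 := 52 | P0:I, P1:M(52), P2:I | bus: none
[18] P2: store L0 := 91 | P0:I, P1:I, P2:M(91) | bus: BusRdX,Flush

invalidations = 2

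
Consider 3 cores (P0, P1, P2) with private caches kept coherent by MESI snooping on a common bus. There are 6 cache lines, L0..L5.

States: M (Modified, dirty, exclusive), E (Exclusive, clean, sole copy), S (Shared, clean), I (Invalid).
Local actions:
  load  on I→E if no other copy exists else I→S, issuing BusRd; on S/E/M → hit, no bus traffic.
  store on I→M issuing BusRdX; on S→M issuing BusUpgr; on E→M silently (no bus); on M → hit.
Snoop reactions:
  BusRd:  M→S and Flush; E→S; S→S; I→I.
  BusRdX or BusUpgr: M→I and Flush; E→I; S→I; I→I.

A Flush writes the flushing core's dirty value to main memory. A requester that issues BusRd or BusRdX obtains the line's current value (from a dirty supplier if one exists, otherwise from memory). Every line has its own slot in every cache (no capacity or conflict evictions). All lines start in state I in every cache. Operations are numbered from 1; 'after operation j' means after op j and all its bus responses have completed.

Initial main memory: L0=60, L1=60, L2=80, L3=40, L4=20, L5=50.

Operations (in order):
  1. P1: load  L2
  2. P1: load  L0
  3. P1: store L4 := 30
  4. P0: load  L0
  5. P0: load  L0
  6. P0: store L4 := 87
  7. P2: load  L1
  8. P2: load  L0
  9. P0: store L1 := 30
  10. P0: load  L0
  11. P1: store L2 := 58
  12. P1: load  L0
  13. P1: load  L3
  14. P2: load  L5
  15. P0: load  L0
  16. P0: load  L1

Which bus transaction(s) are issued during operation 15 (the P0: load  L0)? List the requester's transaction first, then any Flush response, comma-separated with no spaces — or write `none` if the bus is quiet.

bus = none

step 1: P1: load  L2  ⟶  IEI  (L2)  txn=BusRd  M[L2]=80
step 2: P1: load  L0  ⟶  IEI  (L0)  txn=BusRd  M[L0]=60
step 3: P1: store L4 := 30  ⟶  IMI  (L4)  txn=BusRdX  M[L4]=20
step 4: P0: load  L0  ⟶  SSI  (L0)  txn=BusRd  M[L0]=60
step 5: P0: load  L0  ⟶  SSI  (L0)  txn=∅  M[L0]=60
step 6: P0: store L4 := 87  ⟶  MII  (L4)  txn=BusRdX+Flush  M[L4]=30
step 7: P2: load  L1  ⟶  IIE  (L1)  txn=BusRd  M[L1]=60
step 8: P2: load  L0  ⟶  SSS  (L0)  txn=BusRd  M[L0]=60
step 9: P0: store L1 := 30  ⟶  MII  (L1)  txn=BusRdX  M[L1]=60
step 10: P0: load  L0  ⟶  SSS  (L0)  txn=∅  M[L0]=60
step 11: P1: store L2 := 58  ⟶  IMI  (L2)  txn=∅  M[L2]=80
step 12: P1: load  L0  ⟶  SSS  (L0)  txn=∅  M[L0]=60
step 13: P1: load  L3  ⟶  IEI  (L3)  txn=BusRd  M[L3]=40
step 14: P2: load  L5  ⟶  IIE  (L5)  txn=BusRd  M[L5]=50
step 15: P0: load  L0  ⟶  SSS  (L0)  txn=∅  M[L0]=60
step 16: P0: load  L1  ⟶  MII  (L1)  txn=∅  M[L1]=60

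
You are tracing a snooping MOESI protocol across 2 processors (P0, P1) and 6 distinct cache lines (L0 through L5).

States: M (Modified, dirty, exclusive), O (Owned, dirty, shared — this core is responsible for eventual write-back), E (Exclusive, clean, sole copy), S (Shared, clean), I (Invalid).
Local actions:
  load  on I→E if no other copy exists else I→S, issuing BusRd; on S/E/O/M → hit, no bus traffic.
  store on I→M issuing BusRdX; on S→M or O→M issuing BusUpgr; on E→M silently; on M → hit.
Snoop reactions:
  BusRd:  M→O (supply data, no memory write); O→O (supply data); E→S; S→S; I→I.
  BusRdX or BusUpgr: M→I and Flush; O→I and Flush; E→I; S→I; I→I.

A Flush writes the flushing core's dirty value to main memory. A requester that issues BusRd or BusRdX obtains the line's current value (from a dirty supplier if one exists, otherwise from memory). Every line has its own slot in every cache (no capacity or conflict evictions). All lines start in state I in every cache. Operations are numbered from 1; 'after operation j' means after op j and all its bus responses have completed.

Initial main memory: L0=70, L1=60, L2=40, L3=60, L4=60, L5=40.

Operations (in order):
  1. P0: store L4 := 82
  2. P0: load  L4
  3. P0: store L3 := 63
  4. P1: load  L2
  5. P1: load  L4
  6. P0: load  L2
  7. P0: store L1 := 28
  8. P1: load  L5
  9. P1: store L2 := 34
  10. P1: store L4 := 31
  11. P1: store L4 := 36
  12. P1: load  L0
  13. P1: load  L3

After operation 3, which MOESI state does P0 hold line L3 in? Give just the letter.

state = M

1. P0: store L4 := 82  bus=[BusRdX]  L4: P0=M P1=I  mem[L4]=60
2. P0: load  L4  bus=[-]  L4: P0=M P1=I  mem[L4]=60
3. P0: store L3 := 63  bus=[BusRdX]  L3: P0=M P1=I  mem[L3]=60
4. P1: load  L2  bus=[BusRd]  L2: P0=I P1=E  mem[L2]=40
5. P1: load  L4  bus=[BusRd]  L4: P0=O P1=S  mem[L4]=60
6. P0: load  L2  bus=[BusRd]  L2: P0=S P1=S  mem[L2]=40
7. P0: store L1 := 28  bus=[BusRdX]  L1: P0=M P1=I  mem[L1]=60
8. P1: load  L5  bus=[BusRd]  L5: P0=I P1=E  mem[L5]=40
9. P1: store L2 := 34  bus=[BusUpgr]  L2: P0=I P1=M  mem[L2]=40
10. P1: store L4 := 31  bus=[BusUpgr,Flush]  L4: P0=I P1=M  mem[L4]=82
11. P1: store L4 := 36  bus=[-]  L4: P0=I P1=M  mem[L4]=82
12. P1: load  L0  bus=[BusRd]  L0: P0=I P1=E  mem[L0]=70
13. P1: load  L3  bus=[BusRd]  L3: P0=O P1=S  mem[L3]=60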